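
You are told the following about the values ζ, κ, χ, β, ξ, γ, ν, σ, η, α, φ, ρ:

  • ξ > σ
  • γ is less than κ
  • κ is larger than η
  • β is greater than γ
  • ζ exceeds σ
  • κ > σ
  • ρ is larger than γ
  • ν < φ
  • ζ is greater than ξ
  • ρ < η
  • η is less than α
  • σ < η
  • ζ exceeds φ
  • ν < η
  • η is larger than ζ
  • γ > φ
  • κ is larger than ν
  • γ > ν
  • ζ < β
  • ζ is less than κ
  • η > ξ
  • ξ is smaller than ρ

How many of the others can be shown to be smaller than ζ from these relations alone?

From ζ the given relations immediately reach σ, φ, ξ.
From those, ν — 4 in total.
No other element is forced below ζ by the given relations, so the count is 4.

4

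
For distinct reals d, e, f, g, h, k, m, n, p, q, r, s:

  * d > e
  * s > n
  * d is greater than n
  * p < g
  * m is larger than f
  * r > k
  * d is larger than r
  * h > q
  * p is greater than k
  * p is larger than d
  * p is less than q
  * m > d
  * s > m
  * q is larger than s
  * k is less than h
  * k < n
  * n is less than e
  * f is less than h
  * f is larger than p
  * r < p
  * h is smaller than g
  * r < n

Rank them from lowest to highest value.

Each adjacent pair is fixed by a given relation: k < r; r < n; n < e; e < d; d < p; p < f; f < m; m < s; s < q; q < h; h < g. Chaining them end to end gives the full order.

k < r < n < e < d < p < f < m < s < q < h < g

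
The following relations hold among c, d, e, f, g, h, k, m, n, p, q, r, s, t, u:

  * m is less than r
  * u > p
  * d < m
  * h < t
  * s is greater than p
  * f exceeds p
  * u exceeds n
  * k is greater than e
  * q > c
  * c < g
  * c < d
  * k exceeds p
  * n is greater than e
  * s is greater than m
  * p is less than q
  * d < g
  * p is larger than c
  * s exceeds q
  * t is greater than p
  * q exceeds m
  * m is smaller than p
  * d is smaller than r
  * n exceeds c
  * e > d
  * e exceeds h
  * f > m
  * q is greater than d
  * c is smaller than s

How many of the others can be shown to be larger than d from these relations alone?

From d the given relations immediately reach m, g, e, r, q.
From those, p, f, n, k, s — 10 in total.
From those, t, u — 12 in total.
Nothing else is reachable above d; 12 in all.

12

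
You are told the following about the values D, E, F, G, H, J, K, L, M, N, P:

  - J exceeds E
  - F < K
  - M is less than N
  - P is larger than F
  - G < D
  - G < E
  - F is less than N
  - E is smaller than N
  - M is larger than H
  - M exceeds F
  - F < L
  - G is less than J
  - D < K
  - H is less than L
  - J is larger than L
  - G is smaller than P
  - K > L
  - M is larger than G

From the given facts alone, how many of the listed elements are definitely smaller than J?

5

The elements the relations force below J are F, H, G, L, E — no chain reaches any other.
That is 5.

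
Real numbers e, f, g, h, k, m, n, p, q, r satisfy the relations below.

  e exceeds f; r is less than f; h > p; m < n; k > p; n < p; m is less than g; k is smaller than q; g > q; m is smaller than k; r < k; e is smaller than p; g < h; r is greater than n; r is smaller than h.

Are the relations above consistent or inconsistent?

consistent

The single ordering m < n < r < f < e < p < k < q < g < h satisfies every listed relation, so no contradiction arises.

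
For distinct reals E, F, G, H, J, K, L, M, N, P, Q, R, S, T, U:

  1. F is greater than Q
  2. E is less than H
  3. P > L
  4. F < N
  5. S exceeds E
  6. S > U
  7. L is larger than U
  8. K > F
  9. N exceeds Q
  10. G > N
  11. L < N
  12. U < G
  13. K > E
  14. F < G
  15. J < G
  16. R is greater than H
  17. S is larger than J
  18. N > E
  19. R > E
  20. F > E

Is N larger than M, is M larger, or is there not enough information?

Following every chain through M: nothing is chained to M.
N is not reached, and no chain runs the other way from N to M.
So the given relations leave the order of M and N undetermined.

undetermined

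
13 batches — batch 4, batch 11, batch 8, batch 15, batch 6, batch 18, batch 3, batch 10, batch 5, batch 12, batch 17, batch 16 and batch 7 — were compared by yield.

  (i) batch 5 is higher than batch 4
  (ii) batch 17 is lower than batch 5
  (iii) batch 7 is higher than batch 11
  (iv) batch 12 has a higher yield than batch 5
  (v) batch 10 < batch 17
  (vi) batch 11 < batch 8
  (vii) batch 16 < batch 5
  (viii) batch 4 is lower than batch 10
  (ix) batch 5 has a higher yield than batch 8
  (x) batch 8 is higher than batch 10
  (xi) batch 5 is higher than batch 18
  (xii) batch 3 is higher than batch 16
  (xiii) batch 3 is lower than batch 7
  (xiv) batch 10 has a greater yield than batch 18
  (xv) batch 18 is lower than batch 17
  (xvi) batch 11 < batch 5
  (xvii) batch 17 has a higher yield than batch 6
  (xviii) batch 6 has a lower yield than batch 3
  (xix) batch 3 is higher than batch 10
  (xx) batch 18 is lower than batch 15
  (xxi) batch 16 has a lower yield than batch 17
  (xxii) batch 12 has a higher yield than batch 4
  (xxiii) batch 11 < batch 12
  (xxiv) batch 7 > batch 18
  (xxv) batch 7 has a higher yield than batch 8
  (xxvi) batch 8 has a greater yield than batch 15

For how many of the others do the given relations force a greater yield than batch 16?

The elements the relations force above batch 16 are batch 17, batch 5, batch 3, batch 7, batch 12 — no chain reaches any other.
That is 5.

5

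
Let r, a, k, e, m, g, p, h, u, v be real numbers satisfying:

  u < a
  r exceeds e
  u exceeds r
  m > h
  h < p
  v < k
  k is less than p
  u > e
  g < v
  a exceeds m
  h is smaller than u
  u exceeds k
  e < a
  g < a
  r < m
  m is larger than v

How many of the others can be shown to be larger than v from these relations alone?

Directly above v: k, m.
One step further: u, a, p (5 so far).
Nothing else is reachable above v; 5 in all.

5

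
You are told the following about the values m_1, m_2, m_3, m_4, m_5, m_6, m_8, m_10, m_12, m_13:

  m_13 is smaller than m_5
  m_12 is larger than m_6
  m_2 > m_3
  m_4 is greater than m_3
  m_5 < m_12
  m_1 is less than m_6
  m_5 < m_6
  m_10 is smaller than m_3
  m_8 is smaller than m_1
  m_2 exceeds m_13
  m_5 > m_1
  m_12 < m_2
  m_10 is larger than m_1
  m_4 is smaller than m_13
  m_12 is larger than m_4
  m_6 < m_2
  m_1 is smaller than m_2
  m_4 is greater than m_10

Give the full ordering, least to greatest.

Each adjacent pair is fixed by a given relation: m_8 < m_1; m_1 < m_10; m_10 < m_3; m_3 < m_4; m_4 < m_13; m_13 < m_5; m_5 < m_6; m_6 < m_12; m_12 < m_2. Chaining them end to end gives the full order.

m_8 < m_1 < m_10 < m_3 < m_4 < m_13 < m_5 < m_6 < m_12 < m_2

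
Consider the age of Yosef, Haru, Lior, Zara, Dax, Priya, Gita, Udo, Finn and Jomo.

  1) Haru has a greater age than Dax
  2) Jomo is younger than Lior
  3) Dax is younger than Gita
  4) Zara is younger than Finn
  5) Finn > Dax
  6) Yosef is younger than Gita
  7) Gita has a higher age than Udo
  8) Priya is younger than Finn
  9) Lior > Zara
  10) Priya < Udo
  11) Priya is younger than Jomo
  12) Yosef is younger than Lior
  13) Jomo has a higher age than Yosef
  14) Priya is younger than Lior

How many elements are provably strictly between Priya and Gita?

1

The relations place Priya below Gita. An element lies strictly between them when it is forced above Priya and also forced below Gita.
Above Priya: {Udo, Finn, Jomo, Lior}. Below Gita: {Yosef, Dax, Udo}.
Intersection: {Udo} — 1.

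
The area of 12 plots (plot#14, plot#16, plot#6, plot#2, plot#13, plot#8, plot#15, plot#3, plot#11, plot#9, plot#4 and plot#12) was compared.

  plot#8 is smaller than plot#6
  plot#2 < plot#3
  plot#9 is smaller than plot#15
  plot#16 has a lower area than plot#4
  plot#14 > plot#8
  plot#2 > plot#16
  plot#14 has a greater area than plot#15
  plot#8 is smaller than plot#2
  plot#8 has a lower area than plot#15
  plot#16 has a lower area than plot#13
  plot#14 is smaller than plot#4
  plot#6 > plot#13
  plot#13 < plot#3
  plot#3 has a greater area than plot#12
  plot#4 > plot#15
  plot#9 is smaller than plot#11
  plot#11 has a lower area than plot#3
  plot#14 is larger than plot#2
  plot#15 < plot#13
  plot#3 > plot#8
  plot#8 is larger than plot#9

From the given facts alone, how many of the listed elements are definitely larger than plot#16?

6

From plot#16 the given relations immediately reach plot#2, plot#4, plot#13.
From those, plot#14, plot#3, plot#6 — 6 in total.
No other element is forced above plot#16 by the given relations, so the count is 6.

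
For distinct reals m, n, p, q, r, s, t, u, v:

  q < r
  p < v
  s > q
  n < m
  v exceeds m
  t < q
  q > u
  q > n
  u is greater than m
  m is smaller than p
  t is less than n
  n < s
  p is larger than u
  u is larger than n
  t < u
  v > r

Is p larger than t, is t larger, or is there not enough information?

p

Following the relations from t: t < n < m < u < p.
So p is larger.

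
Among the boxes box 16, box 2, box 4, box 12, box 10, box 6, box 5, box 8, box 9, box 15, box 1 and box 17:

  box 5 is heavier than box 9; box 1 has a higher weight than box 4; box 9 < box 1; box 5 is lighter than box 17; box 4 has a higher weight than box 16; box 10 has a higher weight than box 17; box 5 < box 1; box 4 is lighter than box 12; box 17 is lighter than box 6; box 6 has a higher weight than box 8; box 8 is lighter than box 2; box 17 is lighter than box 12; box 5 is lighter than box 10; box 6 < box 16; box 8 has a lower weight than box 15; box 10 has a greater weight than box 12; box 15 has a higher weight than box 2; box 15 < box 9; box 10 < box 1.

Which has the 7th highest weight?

Piecing the relations together gives one ordering: box 8 < box 2 < box 15 < box 9 < box 5 < box 17 < box 6 < box 16 < box 4 < box 12 < box 10 < box 1.
Counting 7 from the largest end gives box 17.

box 17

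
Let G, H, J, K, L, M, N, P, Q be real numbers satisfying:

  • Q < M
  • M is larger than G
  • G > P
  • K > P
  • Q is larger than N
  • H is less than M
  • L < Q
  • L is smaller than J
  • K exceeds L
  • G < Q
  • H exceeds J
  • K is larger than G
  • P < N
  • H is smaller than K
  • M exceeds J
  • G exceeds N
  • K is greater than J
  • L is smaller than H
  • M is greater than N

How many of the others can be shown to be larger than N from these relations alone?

From N the given relations immediately reach G, Q, M.
From those, K — 4 in total.
No other element is forced above N by the given relations, so the count is 4.

4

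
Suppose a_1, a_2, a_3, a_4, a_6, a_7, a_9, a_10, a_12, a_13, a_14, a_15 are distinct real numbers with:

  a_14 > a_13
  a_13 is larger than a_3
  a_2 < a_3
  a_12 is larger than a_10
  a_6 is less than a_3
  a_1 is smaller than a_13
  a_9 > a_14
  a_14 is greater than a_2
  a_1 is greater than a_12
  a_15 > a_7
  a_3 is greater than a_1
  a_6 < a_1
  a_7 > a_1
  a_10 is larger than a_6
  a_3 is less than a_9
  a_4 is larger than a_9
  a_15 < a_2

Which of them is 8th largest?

The consecutive relations fix a unique order: a_6 < a_10 < a_12 < a_1 < a_7 < a_15 < a_2 < a_3 < a_13 < a_14 < a_9 < a_4.
The 8th largest is a_7.

a_7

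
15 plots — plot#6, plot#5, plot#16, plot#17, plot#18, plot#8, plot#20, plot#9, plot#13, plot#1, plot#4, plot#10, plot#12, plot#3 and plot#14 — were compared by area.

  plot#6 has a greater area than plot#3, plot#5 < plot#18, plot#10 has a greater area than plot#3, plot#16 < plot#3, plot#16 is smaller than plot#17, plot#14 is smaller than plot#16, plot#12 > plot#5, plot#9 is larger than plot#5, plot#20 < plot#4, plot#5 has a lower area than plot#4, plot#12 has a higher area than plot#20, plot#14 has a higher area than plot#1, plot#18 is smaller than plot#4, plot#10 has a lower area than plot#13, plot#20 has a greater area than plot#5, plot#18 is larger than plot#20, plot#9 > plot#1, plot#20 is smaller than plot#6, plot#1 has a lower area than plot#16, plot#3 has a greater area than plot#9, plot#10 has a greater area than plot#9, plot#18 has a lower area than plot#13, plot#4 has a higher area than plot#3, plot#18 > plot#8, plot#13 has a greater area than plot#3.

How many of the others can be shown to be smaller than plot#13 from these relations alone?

Directly below plot#13: plot#3, plot#18, plot#10.
One step further: plot#8, plot#5, plot#16, plot#9, plot#20 (8 so far).
One step further: plot#1, plot#14 (10 so far).
No other element is forced below plot#13 by the given relations, so the count is 10.

10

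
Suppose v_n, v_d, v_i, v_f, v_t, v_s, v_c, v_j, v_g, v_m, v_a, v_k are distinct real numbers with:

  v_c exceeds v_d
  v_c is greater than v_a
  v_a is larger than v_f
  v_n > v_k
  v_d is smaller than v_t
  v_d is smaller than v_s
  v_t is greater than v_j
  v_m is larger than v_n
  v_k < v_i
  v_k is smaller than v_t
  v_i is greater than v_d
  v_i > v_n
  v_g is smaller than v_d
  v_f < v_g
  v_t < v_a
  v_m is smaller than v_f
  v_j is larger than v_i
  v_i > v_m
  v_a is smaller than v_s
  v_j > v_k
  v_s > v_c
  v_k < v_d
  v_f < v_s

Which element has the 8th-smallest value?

v_j

Chaining the given pairs: v_k < v_n < v_m < v_f < v_g < v_d < v_i < v_j < v_t < v_a < v_c < v_s.
Counting 8 from the smallest end gives v_j.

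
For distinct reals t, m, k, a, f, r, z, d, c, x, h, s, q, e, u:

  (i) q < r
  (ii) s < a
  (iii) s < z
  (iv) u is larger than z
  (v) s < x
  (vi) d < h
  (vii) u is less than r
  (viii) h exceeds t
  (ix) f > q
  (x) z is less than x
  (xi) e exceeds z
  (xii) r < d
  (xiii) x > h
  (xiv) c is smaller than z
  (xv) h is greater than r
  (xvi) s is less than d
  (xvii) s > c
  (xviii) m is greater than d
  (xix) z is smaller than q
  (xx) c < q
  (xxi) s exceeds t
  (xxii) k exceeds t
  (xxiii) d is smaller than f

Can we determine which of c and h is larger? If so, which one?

Link the given pairs in sequence: c < s; s < z; z < q; q < r; r < h.
Chaining these gives c < s < z < q < r < h.
So h is larger.

h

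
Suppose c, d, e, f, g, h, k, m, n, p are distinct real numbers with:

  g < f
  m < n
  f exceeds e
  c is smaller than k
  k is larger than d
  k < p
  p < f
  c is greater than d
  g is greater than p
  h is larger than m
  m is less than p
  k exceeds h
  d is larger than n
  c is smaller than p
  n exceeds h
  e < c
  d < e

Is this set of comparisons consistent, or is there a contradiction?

Every relation is compatible with m < h < n < d < e < c < k < p < g < f; the set is consistent.

consistent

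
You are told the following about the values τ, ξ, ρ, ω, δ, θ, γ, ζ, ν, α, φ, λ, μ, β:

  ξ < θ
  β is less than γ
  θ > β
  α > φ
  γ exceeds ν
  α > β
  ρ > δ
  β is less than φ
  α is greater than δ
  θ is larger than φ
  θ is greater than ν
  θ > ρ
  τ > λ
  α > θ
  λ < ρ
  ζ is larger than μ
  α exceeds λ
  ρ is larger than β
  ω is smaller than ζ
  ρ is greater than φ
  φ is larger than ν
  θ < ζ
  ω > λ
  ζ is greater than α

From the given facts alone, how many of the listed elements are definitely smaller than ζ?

From ζ the given relations immediately reach ω, θ, μ, α.
From those, β, ξ, ν, λ, φ, δ, ρ — 11 in total.
Nothing else is reachable below ζ; 11 in all.

11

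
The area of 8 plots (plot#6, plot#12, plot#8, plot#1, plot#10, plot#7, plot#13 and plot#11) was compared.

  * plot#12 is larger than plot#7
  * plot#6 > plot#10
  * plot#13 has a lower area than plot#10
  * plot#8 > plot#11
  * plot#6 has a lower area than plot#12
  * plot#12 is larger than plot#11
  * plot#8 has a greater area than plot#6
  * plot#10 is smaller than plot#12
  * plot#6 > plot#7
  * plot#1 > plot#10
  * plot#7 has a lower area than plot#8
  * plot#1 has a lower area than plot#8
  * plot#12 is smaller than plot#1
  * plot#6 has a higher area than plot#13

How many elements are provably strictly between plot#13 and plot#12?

Chaining upward from plot#13 reaches: plot#10, plot#6, plot#1, plot#8.
Chaining downward from plot#12 reaches: plot#7, plot#11, plot#10, plot#6.
Strictly between plot#13 and plot#12 are those in both lists: plot#10, plot#6 — 2 elements.

2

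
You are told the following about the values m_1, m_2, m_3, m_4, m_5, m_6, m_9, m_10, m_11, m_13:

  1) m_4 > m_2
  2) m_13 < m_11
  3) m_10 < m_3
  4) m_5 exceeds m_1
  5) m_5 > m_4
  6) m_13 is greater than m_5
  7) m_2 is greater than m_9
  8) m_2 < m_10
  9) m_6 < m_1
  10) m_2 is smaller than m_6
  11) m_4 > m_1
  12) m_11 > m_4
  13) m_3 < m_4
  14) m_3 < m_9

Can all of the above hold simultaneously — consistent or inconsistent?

inconsistent

We have m_2 < m_10 stated directly, yet also m_10 < m_3 < m_9 < m_2 by chaining the others — so m_10 < m_2. Contradiction.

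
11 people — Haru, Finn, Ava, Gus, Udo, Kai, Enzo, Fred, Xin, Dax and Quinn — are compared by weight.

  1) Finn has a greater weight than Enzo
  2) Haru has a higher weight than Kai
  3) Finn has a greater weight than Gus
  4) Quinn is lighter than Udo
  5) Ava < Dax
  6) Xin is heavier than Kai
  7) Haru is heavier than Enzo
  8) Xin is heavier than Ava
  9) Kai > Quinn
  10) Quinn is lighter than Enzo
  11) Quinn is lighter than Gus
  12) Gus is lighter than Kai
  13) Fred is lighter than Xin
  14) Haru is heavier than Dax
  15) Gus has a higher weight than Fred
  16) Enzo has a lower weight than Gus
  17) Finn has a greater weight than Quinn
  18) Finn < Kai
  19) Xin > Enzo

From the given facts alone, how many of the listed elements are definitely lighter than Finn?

4

From Finn the given relations immediately reach Quinn, Enzo, Gus.
From those, Fred — 4 in total.
No other element is forced below Finn by the given relations, so the count is 4.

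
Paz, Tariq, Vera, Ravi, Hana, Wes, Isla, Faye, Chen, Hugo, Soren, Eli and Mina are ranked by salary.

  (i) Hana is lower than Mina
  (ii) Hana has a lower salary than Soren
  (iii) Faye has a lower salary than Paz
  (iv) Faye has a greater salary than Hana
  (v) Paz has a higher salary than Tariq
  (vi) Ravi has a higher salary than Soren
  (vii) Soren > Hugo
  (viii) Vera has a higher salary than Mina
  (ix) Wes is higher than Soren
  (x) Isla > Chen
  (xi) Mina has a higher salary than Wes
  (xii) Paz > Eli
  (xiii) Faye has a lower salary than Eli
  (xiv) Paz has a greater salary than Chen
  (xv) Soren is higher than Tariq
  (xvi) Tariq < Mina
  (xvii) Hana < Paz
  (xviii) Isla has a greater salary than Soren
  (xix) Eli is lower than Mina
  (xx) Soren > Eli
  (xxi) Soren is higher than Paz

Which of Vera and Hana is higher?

Hana < Faye and Faye < Eli give Hana < Eli.
With Eli < Paz: Hana < Faye < Eli < Paz.
Then Paz < Soren extends the chain to Soren.
With Soren < Wes: Hana < Faye < Eli < Paz < Soren < Wes.
With Wes < Mina: Hana < Faye < Eli < Paz < Soren < Wes < Mina.
Then Mina < Vera extends the chain to Vera.
So Hana < Vera; Vera is the higher of the two.

Vera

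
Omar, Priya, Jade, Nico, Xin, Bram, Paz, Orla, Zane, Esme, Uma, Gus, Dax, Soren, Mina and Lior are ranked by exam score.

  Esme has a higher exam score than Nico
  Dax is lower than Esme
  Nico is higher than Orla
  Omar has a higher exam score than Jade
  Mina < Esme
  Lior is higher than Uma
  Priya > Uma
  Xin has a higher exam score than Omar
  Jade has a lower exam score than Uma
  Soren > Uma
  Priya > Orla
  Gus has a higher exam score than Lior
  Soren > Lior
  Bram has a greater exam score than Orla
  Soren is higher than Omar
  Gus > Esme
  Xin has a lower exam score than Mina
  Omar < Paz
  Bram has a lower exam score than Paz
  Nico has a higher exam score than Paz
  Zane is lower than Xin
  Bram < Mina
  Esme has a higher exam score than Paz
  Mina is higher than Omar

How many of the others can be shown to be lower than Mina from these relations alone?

6

From Mina the given relations immediately reach Bram, Omar, Xin.
From those, Jade, Orla, Zane — 6 in total.
No other element is forced below Mina by the given relations, so the count is 6.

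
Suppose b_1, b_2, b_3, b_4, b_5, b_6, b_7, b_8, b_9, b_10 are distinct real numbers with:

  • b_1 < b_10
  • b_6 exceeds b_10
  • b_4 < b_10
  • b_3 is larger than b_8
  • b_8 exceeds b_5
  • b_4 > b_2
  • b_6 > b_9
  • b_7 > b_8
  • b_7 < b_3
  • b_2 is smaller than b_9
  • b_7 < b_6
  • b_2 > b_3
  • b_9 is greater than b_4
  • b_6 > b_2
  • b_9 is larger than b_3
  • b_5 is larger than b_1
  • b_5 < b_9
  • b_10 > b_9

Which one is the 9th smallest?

Piecing the relations together gives one ordering: b_1 < b_5 < b_8 < b_7 < b_3 < b_2 < b_4 < b_9 < b_10 < b_6.
Counting 9 from the smallest end gives b_10.

b_10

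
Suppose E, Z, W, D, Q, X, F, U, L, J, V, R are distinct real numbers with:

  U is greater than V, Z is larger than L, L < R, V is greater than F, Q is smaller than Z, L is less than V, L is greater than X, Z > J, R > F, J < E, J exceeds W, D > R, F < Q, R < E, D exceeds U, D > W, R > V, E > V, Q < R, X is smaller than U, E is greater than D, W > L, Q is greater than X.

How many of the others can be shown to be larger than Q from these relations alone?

4

From Q the given relations immediately reach R, Z.
From those, D, E — 4 in total.
Nothing else is reachable above Q; 4 in all.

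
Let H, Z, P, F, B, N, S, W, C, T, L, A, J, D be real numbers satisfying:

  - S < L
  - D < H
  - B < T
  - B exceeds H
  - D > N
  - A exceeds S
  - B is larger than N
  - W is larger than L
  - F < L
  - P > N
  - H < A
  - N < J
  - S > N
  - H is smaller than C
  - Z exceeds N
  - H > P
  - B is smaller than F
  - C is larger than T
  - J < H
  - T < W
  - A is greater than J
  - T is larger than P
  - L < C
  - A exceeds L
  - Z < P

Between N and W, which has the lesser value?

N

The relevant relations are N < J; J < H; H < B; B < F; F < L; L < W.
Together: N < J < H < B < F < L < W.
So N < W; N is the smaller of the two.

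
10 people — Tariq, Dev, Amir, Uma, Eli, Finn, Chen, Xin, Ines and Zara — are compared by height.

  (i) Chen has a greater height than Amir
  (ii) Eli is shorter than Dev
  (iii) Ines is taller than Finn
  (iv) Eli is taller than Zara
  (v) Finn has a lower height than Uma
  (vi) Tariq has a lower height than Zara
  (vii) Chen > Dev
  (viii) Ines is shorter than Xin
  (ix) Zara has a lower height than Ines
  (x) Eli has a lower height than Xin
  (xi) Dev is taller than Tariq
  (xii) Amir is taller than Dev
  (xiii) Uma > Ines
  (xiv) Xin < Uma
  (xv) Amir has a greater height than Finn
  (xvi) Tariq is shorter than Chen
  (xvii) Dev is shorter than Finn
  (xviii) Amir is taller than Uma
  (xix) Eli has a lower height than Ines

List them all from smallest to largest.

Tariq < Zara < Eli < Dev < Finn < Ines < Xin < Uma < Amir < Chen

Nothing is placed below Tariq, so it is least; from there Tariq < Zara; Zara < Eli; Eli < Dev; Dev < Finn; Finn < Ines; Ines < Xin; Xin < Uma; Uma < Amir; Amir < Chen, each given directly.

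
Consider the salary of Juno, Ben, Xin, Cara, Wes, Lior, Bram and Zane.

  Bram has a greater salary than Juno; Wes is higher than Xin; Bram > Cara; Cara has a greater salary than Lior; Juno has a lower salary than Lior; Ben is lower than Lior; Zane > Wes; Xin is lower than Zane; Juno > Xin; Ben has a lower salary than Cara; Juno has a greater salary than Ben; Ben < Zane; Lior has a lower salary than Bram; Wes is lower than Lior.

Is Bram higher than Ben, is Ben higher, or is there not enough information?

The relevant relations are Ben < Juno; Juno < Lior; Lior < Cara; Cara < Bram.
Together: Ben < Juno < Lior < Cara < Bram.
So Bram is higher.

Bram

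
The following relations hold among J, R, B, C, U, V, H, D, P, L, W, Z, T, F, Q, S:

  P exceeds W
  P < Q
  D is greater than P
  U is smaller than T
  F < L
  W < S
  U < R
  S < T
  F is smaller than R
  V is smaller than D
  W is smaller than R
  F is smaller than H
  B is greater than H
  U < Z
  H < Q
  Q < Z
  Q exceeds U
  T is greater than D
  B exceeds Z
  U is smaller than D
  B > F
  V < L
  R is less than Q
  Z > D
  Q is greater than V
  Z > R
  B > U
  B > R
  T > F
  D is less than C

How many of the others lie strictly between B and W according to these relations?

The relations place W below B. An element lies strictly between them when it is forced above W and also forced below B.
Above W: {S, P, R, Q, D, T, C, Z}. Below B: {U, P, F, V, H, R, Q, D, Z}.
Intersection: {P, R, Q, D, Z} — 5.

5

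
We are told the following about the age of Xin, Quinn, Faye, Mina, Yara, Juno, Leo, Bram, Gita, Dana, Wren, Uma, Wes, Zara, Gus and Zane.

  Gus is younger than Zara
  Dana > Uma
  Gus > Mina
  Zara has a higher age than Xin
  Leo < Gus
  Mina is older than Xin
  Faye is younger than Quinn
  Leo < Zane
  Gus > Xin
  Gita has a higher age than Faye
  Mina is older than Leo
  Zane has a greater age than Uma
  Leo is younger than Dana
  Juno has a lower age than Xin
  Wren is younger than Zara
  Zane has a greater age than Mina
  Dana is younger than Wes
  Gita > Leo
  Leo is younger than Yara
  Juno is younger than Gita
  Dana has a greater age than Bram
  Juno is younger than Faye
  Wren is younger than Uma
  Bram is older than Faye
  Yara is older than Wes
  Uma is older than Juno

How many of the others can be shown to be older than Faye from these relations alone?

The elements the relations force above Faye are Bram, Gita, Quinn, Dana, Wes, Yara — no chain reaches any other.
That is 6.

6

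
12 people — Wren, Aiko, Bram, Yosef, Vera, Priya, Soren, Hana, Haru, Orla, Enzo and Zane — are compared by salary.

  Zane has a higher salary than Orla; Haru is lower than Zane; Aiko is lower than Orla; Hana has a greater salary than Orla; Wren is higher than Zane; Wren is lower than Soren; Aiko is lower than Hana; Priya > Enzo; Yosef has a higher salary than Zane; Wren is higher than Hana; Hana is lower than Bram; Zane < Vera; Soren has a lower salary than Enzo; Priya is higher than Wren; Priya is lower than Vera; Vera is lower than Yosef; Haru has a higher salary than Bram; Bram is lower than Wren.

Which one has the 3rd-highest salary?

Chaining the given pairs: Aiko < Orla < Hana < Bram < Haru < Zane < Wren < Soren < Enzo < Priya < Vera < Yosef.
Counting 3 from the largest end gives Priya.

Priya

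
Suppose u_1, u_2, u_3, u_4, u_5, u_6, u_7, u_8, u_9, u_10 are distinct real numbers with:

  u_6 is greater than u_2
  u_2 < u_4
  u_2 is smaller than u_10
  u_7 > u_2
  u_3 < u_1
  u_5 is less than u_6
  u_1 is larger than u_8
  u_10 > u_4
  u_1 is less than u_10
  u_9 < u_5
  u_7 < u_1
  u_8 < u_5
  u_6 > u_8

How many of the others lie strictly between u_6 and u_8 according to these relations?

1

The relations place u_8 below u_6. An element lies strictly between them when it is forced above u_8 and also forced below u_6.
Above u_8: {u_1, u_10, u_5}. Below u_6: {u_2, u_9, u_5}.
Intersection: {u_5} — 1.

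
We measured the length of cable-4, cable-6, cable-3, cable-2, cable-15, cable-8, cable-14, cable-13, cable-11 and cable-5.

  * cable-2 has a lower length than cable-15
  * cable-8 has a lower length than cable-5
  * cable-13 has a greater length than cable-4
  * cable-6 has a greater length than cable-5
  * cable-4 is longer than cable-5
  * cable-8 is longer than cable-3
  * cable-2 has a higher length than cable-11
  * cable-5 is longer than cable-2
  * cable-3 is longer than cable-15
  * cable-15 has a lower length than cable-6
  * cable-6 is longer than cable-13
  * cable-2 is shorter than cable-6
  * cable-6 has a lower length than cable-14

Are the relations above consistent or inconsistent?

consistent

Every relation is compatible with cable-11 < cable-2 < cable-15 < cable-3 < cable-8 < cable-5 < cable-4 < cable-13 < cable-6 < cable-14; the set is consistent.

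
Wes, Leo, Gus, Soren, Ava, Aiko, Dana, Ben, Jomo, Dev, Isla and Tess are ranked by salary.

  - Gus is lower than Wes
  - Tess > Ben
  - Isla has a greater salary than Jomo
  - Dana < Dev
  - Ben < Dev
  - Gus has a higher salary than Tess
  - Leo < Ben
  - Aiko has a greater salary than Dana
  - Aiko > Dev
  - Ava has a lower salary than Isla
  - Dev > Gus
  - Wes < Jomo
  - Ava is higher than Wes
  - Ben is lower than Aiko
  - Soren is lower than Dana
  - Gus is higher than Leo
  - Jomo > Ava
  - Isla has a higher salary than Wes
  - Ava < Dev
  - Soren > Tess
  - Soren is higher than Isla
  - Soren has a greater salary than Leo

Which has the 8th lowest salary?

Piecing the relations together gives one ordering: Leo < Ben < Tess < Gus < Wes < Ava < Jomo < Isla < Soren < Dana < Dev < Aiko.
The 8th smallest is Isla.

Isla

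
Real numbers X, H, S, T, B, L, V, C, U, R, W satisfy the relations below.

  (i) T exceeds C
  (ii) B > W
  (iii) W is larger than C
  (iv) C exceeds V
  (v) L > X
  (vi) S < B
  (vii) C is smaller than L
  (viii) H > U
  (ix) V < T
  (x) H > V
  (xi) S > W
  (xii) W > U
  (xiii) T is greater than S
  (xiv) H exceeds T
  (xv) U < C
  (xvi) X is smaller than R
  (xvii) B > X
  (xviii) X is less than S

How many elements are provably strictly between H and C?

3

The relations place C below H. An element lies strictly between them when it is forced above C and also forced below H.
Above C: {W, S, T, B, L}. Below H: {U, V, X, W, S, T}.
Intersection: {W, S, T} — 3.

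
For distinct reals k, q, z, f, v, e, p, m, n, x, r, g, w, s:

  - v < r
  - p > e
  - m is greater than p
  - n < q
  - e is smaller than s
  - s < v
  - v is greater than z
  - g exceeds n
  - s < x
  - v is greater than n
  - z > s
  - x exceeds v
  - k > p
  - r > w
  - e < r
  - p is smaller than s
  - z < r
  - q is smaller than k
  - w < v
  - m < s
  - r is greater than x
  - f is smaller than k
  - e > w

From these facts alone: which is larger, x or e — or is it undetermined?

x

The relevant relations are e < p; p < m; m < s; s < z; z < v; v < x.
Together: e < p < m < s < z < v < x.
So x is larger.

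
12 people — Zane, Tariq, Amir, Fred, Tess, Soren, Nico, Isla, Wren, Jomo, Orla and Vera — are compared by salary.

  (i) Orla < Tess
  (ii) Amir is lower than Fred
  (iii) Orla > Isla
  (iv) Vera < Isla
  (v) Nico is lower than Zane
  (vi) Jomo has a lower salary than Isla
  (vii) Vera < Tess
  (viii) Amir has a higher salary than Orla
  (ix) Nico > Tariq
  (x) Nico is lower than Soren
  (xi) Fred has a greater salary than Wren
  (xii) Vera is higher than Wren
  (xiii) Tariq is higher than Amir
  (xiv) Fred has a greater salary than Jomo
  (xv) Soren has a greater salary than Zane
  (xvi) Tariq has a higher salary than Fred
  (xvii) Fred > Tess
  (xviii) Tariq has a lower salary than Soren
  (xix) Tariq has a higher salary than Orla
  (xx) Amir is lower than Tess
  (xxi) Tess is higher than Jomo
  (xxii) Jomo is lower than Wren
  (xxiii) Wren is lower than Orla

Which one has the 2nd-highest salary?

Zane

The consecutive relations fix a unique order: Jomo < Wren < Vera < Isla < Orla < Amir < Tess < Fred < Tariq < Nico < Zane < Soren.
The 2nd largest is Zane.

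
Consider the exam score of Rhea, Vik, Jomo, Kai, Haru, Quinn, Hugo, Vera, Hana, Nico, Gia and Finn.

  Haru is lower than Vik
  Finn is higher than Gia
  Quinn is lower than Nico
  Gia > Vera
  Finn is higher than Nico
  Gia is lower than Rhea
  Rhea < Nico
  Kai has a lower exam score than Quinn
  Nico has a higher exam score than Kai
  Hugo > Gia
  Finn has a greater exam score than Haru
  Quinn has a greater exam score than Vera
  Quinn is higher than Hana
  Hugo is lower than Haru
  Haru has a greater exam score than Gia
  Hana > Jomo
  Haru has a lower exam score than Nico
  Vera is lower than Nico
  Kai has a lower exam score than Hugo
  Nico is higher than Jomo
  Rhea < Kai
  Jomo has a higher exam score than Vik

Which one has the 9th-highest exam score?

Piecing the relations together gives one ordering: Vera < Gia < Rhea < Kai < Hugo < Haru < Vik < Jomo < Hana < Quinn < Nico < Finn.
Counting 9 from the largest end gives Kai.

Kai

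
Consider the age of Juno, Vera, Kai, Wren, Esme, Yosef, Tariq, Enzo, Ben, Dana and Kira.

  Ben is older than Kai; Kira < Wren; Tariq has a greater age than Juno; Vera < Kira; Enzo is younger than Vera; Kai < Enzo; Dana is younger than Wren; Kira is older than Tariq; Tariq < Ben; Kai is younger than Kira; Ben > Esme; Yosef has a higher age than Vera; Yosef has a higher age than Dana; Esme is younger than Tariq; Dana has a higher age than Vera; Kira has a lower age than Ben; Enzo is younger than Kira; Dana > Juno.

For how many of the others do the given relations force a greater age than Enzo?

The elements the relations force above Enzo are Vera, Kira, Dana, Yosef, Wren, Ben — no chain reaches any other.
That is 6.

6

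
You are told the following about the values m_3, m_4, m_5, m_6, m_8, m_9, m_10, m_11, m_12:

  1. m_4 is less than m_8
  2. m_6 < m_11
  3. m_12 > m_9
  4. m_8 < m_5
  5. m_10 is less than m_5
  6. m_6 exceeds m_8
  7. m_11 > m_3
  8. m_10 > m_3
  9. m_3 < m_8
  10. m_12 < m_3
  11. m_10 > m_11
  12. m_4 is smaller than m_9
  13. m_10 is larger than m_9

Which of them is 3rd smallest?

The consecutive relations fix a unique order: m_4 < m_9 < m_12 < m_3 < m_8 < m_6 < m_11 < m_10 < m_5.
Counting 3 from the smallest end gives m_12.

m_12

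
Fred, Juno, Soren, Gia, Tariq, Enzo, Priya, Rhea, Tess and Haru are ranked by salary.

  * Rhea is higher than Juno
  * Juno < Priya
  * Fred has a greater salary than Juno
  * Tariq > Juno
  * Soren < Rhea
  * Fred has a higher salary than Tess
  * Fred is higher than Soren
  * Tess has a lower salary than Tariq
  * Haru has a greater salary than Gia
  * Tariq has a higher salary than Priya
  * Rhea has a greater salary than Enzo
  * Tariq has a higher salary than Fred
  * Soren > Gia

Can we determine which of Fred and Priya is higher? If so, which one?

Following every chain through Priya: above Priya we get Tariq; below Priya we get Juno.
Fred is not reached, and no chain runs the other way from Fred to Priya.
So the given relations leave the order of Priya and Fred undetermined.

undetermined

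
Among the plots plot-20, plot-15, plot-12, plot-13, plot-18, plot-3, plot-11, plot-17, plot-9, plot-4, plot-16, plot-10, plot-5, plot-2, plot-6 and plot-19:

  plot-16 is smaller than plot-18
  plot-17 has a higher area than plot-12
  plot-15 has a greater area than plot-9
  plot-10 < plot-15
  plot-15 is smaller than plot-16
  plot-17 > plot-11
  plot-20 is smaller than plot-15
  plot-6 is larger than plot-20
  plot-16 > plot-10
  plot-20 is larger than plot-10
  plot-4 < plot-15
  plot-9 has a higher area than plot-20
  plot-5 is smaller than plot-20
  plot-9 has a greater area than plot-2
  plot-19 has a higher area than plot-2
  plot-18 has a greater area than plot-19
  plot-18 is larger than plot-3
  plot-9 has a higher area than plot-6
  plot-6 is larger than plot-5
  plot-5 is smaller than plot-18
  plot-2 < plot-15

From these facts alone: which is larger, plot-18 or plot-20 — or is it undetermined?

plot-20 < plot-6 and plot-6 < plot-9 give plot-20 < plot-9.
Then plot-9 < plot-15 extends the chain to plot-15.
With plot-15 < plot-16: plot-20 < plot-6 < plot-9 < plot-15 < plot-16.
Then plot-16 < plot-18 extends the chain to plot-18.
So plot-18 is larger.

plot-18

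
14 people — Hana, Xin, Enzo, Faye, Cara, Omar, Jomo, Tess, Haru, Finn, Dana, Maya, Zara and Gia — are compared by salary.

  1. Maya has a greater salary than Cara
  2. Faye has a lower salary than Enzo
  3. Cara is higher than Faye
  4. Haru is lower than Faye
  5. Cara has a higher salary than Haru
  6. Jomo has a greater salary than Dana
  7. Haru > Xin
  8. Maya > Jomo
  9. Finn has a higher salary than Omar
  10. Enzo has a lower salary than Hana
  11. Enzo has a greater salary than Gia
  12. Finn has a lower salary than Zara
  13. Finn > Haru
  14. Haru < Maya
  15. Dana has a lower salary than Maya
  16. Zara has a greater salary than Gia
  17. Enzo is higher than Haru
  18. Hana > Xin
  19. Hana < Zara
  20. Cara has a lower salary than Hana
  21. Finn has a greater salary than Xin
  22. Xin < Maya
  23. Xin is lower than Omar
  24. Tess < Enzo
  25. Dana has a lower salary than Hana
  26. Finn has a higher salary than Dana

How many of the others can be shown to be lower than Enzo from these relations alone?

Directly below Enzo: Haru, Tess, Faye, Gia.
One step further: Xin (5 so far).
No other element is forced below Enzo by the given relations, so the count is 5.

5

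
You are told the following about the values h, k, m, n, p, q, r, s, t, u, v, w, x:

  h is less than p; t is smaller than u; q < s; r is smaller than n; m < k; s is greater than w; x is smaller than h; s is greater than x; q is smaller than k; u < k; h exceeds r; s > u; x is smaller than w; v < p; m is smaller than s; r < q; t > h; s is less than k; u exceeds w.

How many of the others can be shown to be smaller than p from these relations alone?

4

From p the given relations immediately reach h, v.
From those, r, x — 4 in total.
No other element is forced below p by the given relations, so the count is 4.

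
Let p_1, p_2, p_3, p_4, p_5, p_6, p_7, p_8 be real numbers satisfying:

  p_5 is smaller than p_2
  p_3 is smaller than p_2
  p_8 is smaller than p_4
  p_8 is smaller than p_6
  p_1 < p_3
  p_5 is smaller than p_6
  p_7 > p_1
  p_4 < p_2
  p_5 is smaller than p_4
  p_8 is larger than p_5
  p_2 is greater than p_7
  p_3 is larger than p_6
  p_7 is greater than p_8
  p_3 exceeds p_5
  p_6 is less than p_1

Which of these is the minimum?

p_5

Chaining upward from p_5: directly above it, p_8, p_6, p_4, p_3, p_2; then p_1, p_7.
That covers every other element, and nothing is given below p_5, so p_5 is the minimum.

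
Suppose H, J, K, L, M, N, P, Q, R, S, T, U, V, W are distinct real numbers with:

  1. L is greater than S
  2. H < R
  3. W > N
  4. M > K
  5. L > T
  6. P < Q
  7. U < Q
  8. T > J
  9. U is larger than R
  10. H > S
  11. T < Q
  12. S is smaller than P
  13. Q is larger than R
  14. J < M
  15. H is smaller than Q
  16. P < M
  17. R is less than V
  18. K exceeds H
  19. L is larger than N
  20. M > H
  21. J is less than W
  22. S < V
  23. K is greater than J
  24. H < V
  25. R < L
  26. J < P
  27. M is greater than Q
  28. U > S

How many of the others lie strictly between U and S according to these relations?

2

The relations place S below U. An element lies strictly between them when it is forced above S and also forced below U.
Above S: {H, P, R, V, Q, L, K, M}. Below U: {H, R}.
Intersection: {H, R} — 2.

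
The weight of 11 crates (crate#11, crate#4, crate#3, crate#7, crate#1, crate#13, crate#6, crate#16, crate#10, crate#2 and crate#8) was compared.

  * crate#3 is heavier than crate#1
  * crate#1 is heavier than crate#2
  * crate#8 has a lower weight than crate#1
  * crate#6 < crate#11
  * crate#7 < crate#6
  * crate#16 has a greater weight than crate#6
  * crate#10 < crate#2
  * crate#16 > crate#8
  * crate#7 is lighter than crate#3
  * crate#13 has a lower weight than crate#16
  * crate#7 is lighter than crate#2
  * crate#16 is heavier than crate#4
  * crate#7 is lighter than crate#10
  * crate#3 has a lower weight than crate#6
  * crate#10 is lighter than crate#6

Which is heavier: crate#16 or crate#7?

crate#7 < crate#10 < crate#2 < crate#1 < crate#3 < crate#6 < crate#16, by transitivity through crate#10, crate#2, crate#1, crate#3, crate#6.
So crate#7 < crate#16; crate#16 is the heavier of the two.

crate#16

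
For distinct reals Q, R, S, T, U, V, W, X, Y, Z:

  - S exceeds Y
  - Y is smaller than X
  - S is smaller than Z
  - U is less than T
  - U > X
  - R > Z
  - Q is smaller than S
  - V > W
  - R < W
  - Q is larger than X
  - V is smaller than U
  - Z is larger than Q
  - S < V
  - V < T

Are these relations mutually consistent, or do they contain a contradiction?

The single ordering Y < X < Q < S < Z < R < W < V < U < T satisfies every listed relation, so no contradiction arises.

consistent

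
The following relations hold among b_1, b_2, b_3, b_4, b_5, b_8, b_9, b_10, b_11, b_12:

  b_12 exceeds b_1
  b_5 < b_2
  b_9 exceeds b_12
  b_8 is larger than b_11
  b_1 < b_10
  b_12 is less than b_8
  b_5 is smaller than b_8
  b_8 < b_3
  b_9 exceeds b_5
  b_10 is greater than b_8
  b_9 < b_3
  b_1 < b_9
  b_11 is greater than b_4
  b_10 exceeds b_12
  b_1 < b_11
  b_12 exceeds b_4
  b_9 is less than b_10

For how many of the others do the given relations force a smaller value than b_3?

7

From b_3 the given relations immediately reach b_9, b_8.
From those, b_1, b_5, b_12, b_11 — 6 in total.
From those, b_4 — 7 in total.
No other element is forced below b_3 by the given relations, so the count is 7.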